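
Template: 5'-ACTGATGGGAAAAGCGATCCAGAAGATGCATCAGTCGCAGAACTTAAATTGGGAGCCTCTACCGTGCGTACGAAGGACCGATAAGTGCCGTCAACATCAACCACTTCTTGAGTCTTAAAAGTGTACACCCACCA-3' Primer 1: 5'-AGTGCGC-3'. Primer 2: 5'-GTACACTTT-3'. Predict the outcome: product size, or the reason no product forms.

No product — primer 1 has no binding site in the template.

Primer 1 (AGTGCGC) does not match the top strand, and its reverse complement GCGCACT does not match either.
With no annealing site for primer 1, no amplification occurs.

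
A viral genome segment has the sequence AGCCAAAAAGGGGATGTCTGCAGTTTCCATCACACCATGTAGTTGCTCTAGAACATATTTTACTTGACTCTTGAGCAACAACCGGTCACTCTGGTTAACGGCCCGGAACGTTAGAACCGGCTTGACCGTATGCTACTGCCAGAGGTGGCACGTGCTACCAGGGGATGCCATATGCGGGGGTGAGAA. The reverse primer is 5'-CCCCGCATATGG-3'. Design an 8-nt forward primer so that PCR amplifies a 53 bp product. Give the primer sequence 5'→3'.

The reverse primer's reverse complement CCATATGCGGGG matches the template at positions 168–179, so the product ends at position 179.
A 53 bp product then starts at position 179 − 53 + 1 = 127.
The forward primer is identical to the top strand there: CGTATGCT.

5'-CGTATGCT-3'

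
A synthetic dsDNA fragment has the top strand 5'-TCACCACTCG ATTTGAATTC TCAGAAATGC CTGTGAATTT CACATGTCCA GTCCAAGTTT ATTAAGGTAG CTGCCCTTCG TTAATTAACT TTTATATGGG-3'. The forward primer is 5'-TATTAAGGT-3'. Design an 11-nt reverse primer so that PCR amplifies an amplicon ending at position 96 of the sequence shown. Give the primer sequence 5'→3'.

5'-TATAAAAGTTA-3'

The forward primer binds at positions 60–68; the product's 3' end on the top strand is position 96.
The reverse primer anneals to the top strand over positions 86–96, i.e. to TAACTTTTATA.
Its sequence written 5'→3' is the reverse complement: TATAAAAGTTA.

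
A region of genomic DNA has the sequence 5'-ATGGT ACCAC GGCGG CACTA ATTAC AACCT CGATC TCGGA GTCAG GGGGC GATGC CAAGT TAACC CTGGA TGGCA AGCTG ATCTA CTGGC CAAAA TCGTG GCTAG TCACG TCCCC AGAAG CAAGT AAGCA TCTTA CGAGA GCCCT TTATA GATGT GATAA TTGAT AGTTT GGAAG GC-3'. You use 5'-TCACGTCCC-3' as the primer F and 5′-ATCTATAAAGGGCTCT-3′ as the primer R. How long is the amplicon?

Forward primer TCACGTCCC is found on the top strand at positions 106–114.
Taking the reverse complement of ATCTATAAAGGGCTCT gives AGAGCCCTTTATAGAT, found at positions 138–153 on the template; the primer anneals here to the top strand with its 3' end pointing upstream.
Amplicon spans positions 106–153: 48 bp.

48 bp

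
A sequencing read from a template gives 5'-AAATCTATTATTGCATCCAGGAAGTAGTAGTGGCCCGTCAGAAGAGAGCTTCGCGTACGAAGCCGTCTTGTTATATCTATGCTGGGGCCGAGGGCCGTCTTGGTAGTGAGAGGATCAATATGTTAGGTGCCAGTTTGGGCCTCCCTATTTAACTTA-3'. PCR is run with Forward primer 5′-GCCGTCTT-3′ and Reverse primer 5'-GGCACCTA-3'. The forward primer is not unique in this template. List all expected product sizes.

The forward primer GCCGTCTT matches the top strand at positions 62–69, 94–101.
The reverse primer's reverse complement is TAGGTGCC, matching at positions 124–131.
Each forward site pairs with the reverse site to give a product ending at position 131: sizes 70, 38 bp.

70 bp, 38 bp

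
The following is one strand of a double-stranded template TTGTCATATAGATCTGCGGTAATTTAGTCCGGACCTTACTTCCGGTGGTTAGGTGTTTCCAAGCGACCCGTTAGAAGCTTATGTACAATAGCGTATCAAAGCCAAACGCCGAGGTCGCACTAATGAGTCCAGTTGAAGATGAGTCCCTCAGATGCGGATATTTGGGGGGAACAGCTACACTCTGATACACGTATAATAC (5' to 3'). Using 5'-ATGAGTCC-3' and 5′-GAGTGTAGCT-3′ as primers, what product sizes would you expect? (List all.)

The forward primer ATGAGTCC matches the top strand at positions 123–130, 139–146.
The reverse primer's reverse complement is AGCTACACTC, matching at positions 173–182.
Each forward site pairs with the reverse site to give a product ending at position 182: sizes 60, 44 bp.

60 bp, 44 bp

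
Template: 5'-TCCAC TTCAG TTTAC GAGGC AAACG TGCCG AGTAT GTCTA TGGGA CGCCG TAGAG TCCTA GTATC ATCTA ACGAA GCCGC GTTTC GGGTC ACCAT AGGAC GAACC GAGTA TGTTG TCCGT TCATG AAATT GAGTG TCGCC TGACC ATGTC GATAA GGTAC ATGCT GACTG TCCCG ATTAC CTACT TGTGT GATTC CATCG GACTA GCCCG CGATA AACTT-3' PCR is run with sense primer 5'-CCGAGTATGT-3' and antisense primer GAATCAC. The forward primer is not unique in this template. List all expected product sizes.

The forward primer CCGAGTATGT matches the top strand at positions 28–37, 104–113.
The reverse primer's reverse complement is GTGATTC, matching at positions 189–195.
Each forward site pairs with the reverse site to give a product ending at position 195: sizes 168, 92 bp.

168 bp, 92 bp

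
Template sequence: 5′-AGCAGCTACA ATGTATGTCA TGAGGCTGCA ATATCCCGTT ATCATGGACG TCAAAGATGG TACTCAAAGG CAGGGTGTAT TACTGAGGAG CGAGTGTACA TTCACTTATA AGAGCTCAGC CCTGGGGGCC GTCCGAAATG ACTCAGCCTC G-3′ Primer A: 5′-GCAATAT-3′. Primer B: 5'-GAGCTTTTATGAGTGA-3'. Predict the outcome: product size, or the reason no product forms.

Primer B (GAGCTTTTATGAGTGA) does not match the top strand, and its reverse complement TCACTCATAAAAGCTC does not match either.
With no annealing site for primer B, no amplification occurs.

No product — primer B has no binding site in the template.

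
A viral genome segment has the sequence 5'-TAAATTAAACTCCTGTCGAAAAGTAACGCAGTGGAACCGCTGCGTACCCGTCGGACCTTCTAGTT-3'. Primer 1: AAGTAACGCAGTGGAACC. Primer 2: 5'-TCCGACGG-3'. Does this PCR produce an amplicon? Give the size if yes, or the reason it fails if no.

Primer 1 (AAGTAACGCAGTGGAACC) matches the top strand at positions 21–38; it acts as a forward primer.
Primer 2's reverse complement is CCGTCGGA, matching the top strand at positions 48–55; it acts as a reverse primer.
The 3' ends face each other across positions 21–55, giving a 35 bp product.

Yes — a 35 bp product.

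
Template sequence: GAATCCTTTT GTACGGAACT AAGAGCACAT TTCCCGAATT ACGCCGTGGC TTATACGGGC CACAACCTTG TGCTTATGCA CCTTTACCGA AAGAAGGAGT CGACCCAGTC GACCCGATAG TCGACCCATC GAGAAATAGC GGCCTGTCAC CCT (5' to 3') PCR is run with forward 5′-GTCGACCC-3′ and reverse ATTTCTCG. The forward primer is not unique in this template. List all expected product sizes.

The forward primer GTCGACCC matches the top strand at positions 99–106, 108–115, 120–127.
The reverse primer's reverse complement is CGAGAAAT, matching at positions 130–137.
Each forward site pairs with the reverse site to give a product ending at position 137: sizes 39, 30, 18 bp.

39 bp, 30 bp, 18 bp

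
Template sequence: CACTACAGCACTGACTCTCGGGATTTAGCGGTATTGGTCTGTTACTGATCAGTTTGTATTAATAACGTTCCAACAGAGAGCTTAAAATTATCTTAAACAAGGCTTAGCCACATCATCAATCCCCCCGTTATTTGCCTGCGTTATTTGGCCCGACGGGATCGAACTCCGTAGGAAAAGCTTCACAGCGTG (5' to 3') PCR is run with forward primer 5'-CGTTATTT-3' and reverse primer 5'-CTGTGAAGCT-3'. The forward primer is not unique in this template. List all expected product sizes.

60 bp, 47 bp

The forward primer CGTTATTT matches the top strand at positions 126–133, 139–146.
The reverse primer's reverse complement is AGCTTCACAG, matching at positions 176–185.
Each forward site pairs with the reverse site to give a product ending at position 185: sizes 60, 47 bp.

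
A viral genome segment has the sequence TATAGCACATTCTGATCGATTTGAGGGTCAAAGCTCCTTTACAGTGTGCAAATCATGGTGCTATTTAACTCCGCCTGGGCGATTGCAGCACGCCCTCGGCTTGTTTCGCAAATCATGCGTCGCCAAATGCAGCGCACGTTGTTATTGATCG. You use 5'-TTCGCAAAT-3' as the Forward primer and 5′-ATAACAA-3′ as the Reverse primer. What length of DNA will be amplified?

41 bp

Forward primer TTCGCAAAT is found on the top strand at positions 105–113.
Reverse complement of the reverse primer: TTGTTAT. This occurs on the top strand at positions 139–145.
Amplicon spans positions 105–145: 41 bp.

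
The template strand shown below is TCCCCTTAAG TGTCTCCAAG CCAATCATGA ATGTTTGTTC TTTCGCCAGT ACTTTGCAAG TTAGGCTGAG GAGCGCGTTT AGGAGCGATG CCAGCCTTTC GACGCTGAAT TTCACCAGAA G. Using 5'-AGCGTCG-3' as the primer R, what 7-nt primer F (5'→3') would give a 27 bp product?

The reverse primer's reverse complement CGACGCT matches the template at positions 100–106, so the product ends at position 106.
A 27 bp product then starts at position 106 − 27 + 1 = 80.
The forward primer is identical to the top strand there: TAGGAGC.

5'-TAGGAGC-3'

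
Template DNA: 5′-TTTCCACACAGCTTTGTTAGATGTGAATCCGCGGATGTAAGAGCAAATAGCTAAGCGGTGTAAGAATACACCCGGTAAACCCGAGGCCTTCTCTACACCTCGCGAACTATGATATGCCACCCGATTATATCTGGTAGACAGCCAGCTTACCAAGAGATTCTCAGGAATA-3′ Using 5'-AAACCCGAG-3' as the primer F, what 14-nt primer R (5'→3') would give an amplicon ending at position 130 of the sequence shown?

5'-ATATAATCGGGTGG-3'

The forward primer binds at positions 77–85; the product's 3' end on the top strand is position 130.
The reverse primer anneals to the top strand over positions 117–130, i.e. to CCACCCGATTATAT.
Its sequence written 5'→3' is the reverse complement: ATATAATCGGGTGG.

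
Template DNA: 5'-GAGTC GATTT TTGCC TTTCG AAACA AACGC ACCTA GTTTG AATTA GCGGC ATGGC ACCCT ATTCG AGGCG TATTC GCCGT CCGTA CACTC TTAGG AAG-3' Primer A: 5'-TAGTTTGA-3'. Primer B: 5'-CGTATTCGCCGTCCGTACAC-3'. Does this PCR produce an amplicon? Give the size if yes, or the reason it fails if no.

Primer A (TAGTTTGA) matches the top strand at positions 34–41 (3' end points downstream).
Primer B (CGTATTCGCCGTCCGTACAC) also matches the top strand directly, at positions 69–88 — its reverse complement GTGTACGGACGGCGAATACG is not present.
Both primers anneal to the bottom strand with 3' ends pointing the same way, so neither can prime synthesis back toward the other.

No product — both primers anneal to the same strand and extend in the same direction.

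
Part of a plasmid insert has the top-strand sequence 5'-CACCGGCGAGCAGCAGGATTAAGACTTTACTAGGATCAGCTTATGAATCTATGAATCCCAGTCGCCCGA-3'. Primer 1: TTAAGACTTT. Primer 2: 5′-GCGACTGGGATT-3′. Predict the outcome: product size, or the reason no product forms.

Yes — a 47 bp product.

Primer 1 (TTAAGACTTT) matches the top strand at positions 19–28; it acts as a forward primer.
Primer 2's reverse complement is AATCCCAGTCGC, matching the top strand at positions 54–65; it acts as a reverse primer.
The 3' ends face each other across positions 19–65, giving a 47 bp product.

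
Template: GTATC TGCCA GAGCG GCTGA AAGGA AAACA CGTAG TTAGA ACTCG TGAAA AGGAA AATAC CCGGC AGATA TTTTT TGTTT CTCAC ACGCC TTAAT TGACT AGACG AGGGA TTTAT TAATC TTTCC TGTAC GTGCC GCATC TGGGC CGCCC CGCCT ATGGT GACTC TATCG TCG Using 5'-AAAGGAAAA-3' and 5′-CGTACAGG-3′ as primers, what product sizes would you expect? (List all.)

112 bp, 83 bp

The forward primer AAAGGAAAA matches the top strand at positions 20–28, 49–57.
The reverse primer's reverse complement is CCTGTACG, matching at positions 124–131.
Each forward site pairs with the reverse site to give a product ending at position 131: sizes 112, 83 bp.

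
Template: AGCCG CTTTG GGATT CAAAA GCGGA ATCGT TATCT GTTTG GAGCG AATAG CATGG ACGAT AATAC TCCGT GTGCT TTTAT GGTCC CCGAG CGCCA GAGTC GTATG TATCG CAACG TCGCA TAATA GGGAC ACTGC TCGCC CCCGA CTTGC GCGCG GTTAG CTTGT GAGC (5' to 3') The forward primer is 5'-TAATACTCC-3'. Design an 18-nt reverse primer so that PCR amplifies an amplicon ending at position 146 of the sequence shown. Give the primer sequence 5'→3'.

The forward primer binds at positions 60–68; the product's 3' end on the top strand is position 146.
The reverse primer anneals to the top strand over positions 129–146, i.e. to ACACTGCTCGCCCCCGAC.
Its sequence written 5'→3' is the reverse complement: GTCGGGGGCGAGCAGTGT.

5'-GTCGGGGGCGAGCAGTGT-3'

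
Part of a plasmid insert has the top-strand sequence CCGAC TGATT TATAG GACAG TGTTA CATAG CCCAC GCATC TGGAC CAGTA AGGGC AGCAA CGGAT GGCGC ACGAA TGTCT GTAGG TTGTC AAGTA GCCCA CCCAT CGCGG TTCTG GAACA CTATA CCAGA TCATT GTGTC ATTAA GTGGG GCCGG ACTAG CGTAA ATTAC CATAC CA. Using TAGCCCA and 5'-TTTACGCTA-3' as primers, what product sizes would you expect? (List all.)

139 bp, 73 bp

The forward primer TAGCCCA matches the top strand at positions 28–34, 94–100.
The reverse primer's reverse complement is TAGCGTAAA, matching at positions 158–166.
Each forward site pairs with the reverse site to give a product ending at position 166: sizes 139, 73 bp.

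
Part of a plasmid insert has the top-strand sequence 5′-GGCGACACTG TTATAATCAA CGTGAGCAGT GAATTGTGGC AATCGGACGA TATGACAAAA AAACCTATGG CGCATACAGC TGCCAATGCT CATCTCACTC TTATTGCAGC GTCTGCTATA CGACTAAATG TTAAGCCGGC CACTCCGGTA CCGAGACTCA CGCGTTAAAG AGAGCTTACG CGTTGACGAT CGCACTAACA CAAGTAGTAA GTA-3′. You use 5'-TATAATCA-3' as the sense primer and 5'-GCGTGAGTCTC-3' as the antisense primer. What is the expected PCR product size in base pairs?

Scanning the template, TATAATCA occurs at positions 12–19; this primer anneals to the bottom strand there with its 3' end pointing downstream.
The reverse primer's reverse complement is GAGACTCACGC, which matches the template at positions 153–163.
Amplicon spans positions 12–163: 152 bp.

152 bp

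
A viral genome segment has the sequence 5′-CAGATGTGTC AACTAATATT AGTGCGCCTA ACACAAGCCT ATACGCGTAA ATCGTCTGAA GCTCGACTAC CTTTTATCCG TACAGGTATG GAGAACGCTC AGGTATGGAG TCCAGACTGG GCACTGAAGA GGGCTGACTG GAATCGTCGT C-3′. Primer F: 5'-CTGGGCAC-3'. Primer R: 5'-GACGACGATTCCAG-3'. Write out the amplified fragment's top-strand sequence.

Scanning the template, CTGGGCAC occurs at positions 117–124; this primer anneals to the bottom strand there with its 3' end pointing downstream.
Taking the reverse complement of GACGACGATTCCAG gives CTGGAATCGTCGTC, found at positions 138–151 on the template; the primer anneals here to the top strand with its 3' end pointing upstream.
The product is the template from position 117 through 151 (35 bp).

5'-CTGGGCACTGAAGAGGGCTGACTGGAATCGTCGTC-3'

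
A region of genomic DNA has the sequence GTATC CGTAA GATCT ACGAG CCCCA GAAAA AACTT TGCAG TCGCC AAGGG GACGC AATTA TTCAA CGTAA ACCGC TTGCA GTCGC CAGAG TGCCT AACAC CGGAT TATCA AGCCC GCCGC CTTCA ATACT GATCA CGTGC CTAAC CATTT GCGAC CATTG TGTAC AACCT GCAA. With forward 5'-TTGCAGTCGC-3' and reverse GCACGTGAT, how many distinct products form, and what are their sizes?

Two products: 106 bp, 65 bp

The forward primer TTGCAGTCGC matches the top strand at positions 35–44, 76–85.
The reverse primer's reverse complement is ATCACGTGC, matching at positions 132–140.
Each forward site pairs with the reverse site to give a product ending at position 140: sizes 106, 65 bp.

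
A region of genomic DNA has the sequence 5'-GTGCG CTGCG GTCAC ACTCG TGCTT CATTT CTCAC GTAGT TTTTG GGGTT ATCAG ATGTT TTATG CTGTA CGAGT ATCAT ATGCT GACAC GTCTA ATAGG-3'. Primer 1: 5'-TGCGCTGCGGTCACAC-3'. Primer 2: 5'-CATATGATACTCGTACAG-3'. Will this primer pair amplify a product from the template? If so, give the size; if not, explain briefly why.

Primer 1 (TGCGCTGCGGTCACAC) matches the top strand at positions 2–17; it acts as a forward primer.
Primer 2's reverse complement is CTGTACGAGTATCATATG, matching the top strand at positions 66–83; it acts as a reverse primer.
The 3' ends face each other across positions 2–83, giving an 82 bp product.

Yes — an 82 bp product.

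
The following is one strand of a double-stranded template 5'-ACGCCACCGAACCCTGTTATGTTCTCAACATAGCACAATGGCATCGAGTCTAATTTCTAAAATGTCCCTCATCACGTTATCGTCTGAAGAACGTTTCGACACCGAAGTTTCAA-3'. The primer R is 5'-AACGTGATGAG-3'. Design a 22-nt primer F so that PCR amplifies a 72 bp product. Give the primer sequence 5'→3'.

5'-CCGAACCCTGTTATGTTCTCAA-3'

The reverse primer's reverse complement CTCATCACGTT matches the template at positions 68–78, so the product ends at position 78.
A 72 bp product then starts at position 78 − 72 + 1 = 7.
The forward primer is identical to the top strand there: CCGAACCCTGTTATGTTCTCAA.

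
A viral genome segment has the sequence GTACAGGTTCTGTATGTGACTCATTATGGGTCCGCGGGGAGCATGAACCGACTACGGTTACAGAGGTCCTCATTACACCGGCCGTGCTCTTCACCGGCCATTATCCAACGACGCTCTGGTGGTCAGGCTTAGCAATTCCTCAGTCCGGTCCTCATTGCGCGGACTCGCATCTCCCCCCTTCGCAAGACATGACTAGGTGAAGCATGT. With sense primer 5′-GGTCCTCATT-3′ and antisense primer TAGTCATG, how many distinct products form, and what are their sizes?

Two products: 131 bp, 49 bp

The forward primer GGTCCTCATT matches the top strand at positions 65–74, 147–156.
The reverse primer's reverse complement is CATGACTA, matching at positions 188–195.
Each forward site pairs with the reverse site to give a product ending at position 195: sizes 131, 49 bp.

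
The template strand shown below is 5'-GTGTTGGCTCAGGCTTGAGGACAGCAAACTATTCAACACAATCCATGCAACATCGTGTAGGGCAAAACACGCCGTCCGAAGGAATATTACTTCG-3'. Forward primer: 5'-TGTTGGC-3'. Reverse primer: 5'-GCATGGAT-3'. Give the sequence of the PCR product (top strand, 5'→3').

The forward primer matches the template at positions 2–8.
The reverse primer's reverse complement is ATCCATGC, which matches the template at positions 41–48.
The product is the template from position 2 through 48 (47 bp).

5'-TGTTGGCTCAGGCTTGAGGACAGCAAACTATTCAACACAATCCATGC-3'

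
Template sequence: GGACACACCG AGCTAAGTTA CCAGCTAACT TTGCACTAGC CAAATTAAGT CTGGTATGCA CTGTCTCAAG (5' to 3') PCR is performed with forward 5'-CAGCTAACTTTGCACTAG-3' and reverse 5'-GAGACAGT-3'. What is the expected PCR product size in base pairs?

Scanning the template, CAGCTAACTTTGCACTAG occurs at positions 22–39; this primer anneals to the bottom strand there with its 3' end pointing downstream.
The reverse primer's reverse complement is ACTGTCTC, which matches the template at positions 60–67.
Amplicon spans positions 22–67: 46 bp.

46 bp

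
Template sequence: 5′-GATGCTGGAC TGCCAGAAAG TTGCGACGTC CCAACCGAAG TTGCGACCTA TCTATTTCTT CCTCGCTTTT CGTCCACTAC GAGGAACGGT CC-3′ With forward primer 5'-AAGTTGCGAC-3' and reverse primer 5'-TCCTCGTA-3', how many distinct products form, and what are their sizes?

Two products: 68 bp, 48 bp

The forward primer AAGTTGCGAC matches the top strand at positions 18–27, 38–47.
The reverse primer's reverse complement is TACGAGGA, matching at positions 78–85.
Each forward site pairs with the reverse site to give a product ending at position 85: sizes 68, 48 bp.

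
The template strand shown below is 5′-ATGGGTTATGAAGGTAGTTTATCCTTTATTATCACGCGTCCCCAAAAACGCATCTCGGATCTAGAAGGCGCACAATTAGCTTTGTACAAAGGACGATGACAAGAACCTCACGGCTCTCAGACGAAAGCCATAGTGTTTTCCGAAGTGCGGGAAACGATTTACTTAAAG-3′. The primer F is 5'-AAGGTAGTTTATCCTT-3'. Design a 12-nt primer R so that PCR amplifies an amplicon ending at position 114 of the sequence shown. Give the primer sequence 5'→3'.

5'-GCCGTGAGGTTC-3'

The forward primer binds at positions 11–26; the product's 3' end on the top strand is position 114.
The reverse primer anneals to the top strand over positions 103–114, i.e. to GAACCTCACGGC.
Its sequence written 5'→3' is the reverse complement: GCCGTGAGGTTC.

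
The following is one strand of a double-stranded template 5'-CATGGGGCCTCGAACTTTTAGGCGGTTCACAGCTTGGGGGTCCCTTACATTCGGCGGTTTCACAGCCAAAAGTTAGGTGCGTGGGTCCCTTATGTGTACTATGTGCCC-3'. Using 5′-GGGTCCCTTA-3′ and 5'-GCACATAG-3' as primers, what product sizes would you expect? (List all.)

69 bp, 24 bp

The forward primer GGGTCCCTTA matches the top strand at positions 38–47, 83–92.
The reverse primer's reverse complement is CTATGTGC, matching at positions 99–106.
Each forward site pairs with the reverse site to give a product ending at position 106: sizes 69, 24 bp.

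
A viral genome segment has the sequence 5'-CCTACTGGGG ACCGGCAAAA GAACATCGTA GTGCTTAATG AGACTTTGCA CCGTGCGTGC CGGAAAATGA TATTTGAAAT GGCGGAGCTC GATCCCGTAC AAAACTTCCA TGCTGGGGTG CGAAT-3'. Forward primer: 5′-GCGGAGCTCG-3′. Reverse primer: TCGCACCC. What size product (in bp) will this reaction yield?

The forward primer matches the template at positions 82–91.
Taking the reverse complement of TCGCACCC gives GGGTGCGA, found at positions 116–123 on the template; the primer anneals here to the top strand with its 3' end pointing upstream.
Product length = (reverse-primer end) − (forward-primer start) + 1 = 123 − 82 + 1 = 42 bp.

42 bp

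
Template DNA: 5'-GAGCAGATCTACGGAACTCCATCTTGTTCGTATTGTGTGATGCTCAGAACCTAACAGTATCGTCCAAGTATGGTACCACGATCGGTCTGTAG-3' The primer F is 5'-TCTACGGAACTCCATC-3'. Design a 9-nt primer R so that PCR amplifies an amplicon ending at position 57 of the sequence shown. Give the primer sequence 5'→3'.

The forward primer binds at positions 8–23; the product's 3' end on the top strand is position 57.
The reverse primer anneals to the top strand over positions 49–57, i.e. to ACCTAACAG.
Its sequence written 5'→3' is the reverse complement: CTGTTAGGT.

5'-CTGTTAGGT-3'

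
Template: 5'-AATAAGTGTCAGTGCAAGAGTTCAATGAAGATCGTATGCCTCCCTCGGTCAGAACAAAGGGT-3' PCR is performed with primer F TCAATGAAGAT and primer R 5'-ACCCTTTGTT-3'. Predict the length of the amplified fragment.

41 bp

Forward primer TCAATGAAGAT is found on the top strand at positions 22–32.
Taking the reverse complement of ACCCTTTGTT gives AACAAAGGGT, found at positions 53–62 on the template; the primer anneals here to the top strand with its 3' end pointing upstream.
Amplicon spans positions 22–62: 41 bp.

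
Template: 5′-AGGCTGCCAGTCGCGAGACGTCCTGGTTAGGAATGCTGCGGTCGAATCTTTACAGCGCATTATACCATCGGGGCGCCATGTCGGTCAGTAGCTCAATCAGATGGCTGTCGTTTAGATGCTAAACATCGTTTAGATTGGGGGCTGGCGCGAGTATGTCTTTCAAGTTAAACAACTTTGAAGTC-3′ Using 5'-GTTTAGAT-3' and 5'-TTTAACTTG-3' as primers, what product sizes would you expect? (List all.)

60 bp, 42 bp

The forward primer GTTTAGAT matches the top strand at positions 110–117, 128–135.
The reverse primer's reverse complement is CAAGTTAAA, matching at positions 161–169.
Each forward site pairs with the reverse site to give a product ending at position 169: sizes 60, 42 bp.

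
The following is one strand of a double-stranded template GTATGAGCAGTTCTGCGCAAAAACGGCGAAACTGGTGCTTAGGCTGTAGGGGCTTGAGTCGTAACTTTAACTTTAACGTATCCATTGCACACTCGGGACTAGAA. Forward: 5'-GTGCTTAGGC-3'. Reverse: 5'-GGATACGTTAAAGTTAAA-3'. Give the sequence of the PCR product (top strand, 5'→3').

The forward primer matches the template at positions 35–44.
Reverse complement of the reverse primer: TTTAACTTTAACGTATCC. This occurs on the top strand at positions 66–83.
The product is the template from position 35 through 83 (49 bp).

5'-GTGCTTAGGCTGTAGGGGCTTGAGTCGTAACTTTAACTTTAACGTATCC-3'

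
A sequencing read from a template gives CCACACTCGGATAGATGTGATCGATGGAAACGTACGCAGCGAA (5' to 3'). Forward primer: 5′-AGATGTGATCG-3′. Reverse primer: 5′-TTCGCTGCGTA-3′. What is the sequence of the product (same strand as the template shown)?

Scanning the template, AGATGTGATCG occurs at positions 13–23; this primer anneals to the bottom strand there with its 3' end pointing downstream.
The reverse primer's reverse complement is TACGCAGCGAA, which matches the template at positions 33–43.
The product is the template from position 13 through 43 (31 bp).

5'-AGATGTGATCGATGGAAACGTACGCAGCGAA-3'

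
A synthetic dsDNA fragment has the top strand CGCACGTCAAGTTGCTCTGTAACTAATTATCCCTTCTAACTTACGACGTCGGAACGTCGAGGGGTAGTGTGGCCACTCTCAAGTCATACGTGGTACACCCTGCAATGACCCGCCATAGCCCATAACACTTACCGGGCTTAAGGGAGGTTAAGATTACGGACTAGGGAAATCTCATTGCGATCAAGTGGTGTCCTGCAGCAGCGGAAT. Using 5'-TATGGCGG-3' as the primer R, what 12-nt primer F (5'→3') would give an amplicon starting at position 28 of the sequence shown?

5'-TATCCCTTCTAA-3'

The reverse primer's reverse complement CCGCCATA matches the template at positions 110–117; the product starts at position 28.
The forward primer is identical to the top strand over positions 28–39: TATCCCTTCTAA.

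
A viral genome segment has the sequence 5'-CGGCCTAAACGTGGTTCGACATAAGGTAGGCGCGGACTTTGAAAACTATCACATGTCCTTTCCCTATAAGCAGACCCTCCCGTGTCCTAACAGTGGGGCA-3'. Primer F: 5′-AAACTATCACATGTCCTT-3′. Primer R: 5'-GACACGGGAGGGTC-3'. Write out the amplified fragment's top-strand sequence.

5'-AAACTATCACATGTCCTTTCCCTATAAGCAGACCCTCCCGTGTC-3'

The forward primer matches the template at positions 43–60.
Reverse complement of the reverse primer: GACCCTCCCGTGTC. This occurs on the top strand at positions 73–86.
The product is the template from position 43 through 86 (44 bp).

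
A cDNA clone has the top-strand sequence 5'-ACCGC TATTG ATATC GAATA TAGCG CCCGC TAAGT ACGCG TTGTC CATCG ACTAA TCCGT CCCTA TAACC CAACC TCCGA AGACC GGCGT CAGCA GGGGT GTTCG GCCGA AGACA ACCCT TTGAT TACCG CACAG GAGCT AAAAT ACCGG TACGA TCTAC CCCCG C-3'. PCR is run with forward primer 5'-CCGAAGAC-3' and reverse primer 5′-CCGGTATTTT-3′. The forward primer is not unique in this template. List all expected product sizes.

74 bp, 44 bp

The forward primer CCGAAGAC matches the top strand at positions 77–84, 107–114.
The reverse primer's reverse complement is AAAATACCGG, matching at positions 141–150.
Each forward site pairs with the reverse site to give a product ending at position 150: sizes 74, 44 bp.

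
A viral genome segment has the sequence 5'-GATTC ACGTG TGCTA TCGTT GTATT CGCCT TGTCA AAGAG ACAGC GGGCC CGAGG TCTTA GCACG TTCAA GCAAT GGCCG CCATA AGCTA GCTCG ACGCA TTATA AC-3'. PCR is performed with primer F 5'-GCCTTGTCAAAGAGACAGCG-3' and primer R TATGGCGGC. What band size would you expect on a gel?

Scanning the template, GCCTTGTCAAAGAGACAGCG occurs at positions 27–46; this primer anneals to the bottom strand there with its 3' end pointing downstream.
The reverse primer's reverse complement is GCCGCCATA, which matches the template at positions 77–85.
The product runs from position 27 to position 85, so its length is 85 − 27 + 1 = 59 bp.

59 bp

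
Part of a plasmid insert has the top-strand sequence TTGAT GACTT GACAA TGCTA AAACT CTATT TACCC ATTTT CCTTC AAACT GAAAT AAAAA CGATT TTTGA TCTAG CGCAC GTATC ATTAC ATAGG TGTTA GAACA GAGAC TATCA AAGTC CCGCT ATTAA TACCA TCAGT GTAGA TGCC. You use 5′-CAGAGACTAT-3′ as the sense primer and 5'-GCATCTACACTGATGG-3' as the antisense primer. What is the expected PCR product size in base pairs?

Forward primer CAGAGACTAT is found on the top strand at positions 104–113.
Taking the reverse complement of GCATCTACACTGATGG gives CCATCAGTGTAGATGC, found at positions 133–148 on the template; the primer anneals here to the top strand with its 3' end pointing upstream.
Product length = (reverse-primer end) − (forward-primer start) + 1 = 148 − 104 + 1 = 45 bp.

45 bp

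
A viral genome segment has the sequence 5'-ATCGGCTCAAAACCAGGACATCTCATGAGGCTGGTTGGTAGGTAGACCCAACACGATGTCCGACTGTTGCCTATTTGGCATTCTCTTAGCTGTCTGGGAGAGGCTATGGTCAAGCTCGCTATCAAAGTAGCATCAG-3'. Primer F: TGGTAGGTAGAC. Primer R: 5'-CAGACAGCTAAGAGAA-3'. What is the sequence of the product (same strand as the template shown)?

5'-TGGTAGGTAGACCCAACACGATGTCCGACTGTTGCCTATTTGGCATTCTCTTAGCTGTCTG-3'

Forward primer TGGTAGGTAGAC is found on the top strand at positions 36–47.
The reverse primer's reverse complement is TTCTCTTAGCTGTCTG, which matches the template at positions 81–96.
The product is the template from position 36 through 96 (61 bp).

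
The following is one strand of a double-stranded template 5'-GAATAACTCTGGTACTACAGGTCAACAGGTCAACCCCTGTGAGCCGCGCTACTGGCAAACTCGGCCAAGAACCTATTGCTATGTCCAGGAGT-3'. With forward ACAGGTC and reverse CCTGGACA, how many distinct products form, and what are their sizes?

The forward primer ACAGGTC matches the top strand at positions 17–23, 25–31.
The reverse primer's reverse complement is TGTCCAGG, matching at positions 82–89.
Each forward site pairs with the reverse site to give a product ending at position 89: sizes 73, 65 bp.

Two products: 73 bp, 65 bp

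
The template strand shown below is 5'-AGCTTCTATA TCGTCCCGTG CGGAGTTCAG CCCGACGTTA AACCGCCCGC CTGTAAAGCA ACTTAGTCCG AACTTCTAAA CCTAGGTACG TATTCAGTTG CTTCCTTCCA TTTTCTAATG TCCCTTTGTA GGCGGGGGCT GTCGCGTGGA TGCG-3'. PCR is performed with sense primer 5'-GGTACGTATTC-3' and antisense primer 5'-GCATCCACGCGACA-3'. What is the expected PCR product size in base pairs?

69 bp

Scanning the template, GGTACGTATTC occurs at positions 85–95; this primer anneals to the bottom strand there with its 3' end pointing downstream.
Reverse complement of the reverse primer: TGTCGCGTGGATGC. This occurs on the top strand at positions 140–153.
Product length = (reverse-primer end) − (forward-primer start) + 1 = 153 − 85 + 1 = 69 bp.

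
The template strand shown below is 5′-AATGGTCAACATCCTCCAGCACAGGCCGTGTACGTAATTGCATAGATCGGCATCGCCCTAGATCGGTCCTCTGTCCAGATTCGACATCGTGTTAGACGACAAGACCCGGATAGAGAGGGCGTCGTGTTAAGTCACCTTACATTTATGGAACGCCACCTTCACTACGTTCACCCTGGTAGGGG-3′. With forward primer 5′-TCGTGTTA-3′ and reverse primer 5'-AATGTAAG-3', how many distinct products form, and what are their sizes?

The forward primer TCGTGTTA matches the top strand at positions 87–94, 122–129.
The reverse primer's reverse complement is CTTACATT, matching at positions 136–143.
Each forward site pairs with the reverse site to give a product ending at position 143: sizes 57, 22 bp.

Two products: 57 bp, 22 bp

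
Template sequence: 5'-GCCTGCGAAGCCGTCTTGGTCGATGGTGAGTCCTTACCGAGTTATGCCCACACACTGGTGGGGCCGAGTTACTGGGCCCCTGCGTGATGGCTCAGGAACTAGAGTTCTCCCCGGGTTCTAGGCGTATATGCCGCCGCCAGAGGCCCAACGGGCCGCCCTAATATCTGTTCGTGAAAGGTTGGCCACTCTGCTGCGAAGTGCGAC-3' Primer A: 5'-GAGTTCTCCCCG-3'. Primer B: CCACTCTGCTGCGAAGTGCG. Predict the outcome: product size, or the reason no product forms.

No product — both primers anneal to the same strand and extend in the same direction.

Primer A (GAGTTCTCCCCG) matches the top strand at positions 102–113 (3' end points downstream).
Primer B (CCACTCTGCTGCGAAGTGCG) also matches the top strand directly, at positions 183–202 — its reverse complement CGCACTTCGCAGCAGAGTGG is not present.
Both primers anneal to the bottom strand with 3' ends pointing the same way, so neither can prime synthesis back toward the other.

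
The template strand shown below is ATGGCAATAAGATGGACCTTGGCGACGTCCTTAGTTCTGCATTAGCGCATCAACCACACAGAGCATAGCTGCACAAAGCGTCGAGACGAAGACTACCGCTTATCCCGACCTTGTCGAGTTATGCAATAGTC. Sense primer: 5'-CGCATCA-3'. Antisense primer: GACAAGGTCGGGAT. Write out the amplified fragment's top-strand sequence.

5'-CGCATCAACCACACAGAGCATAGCTGCACAAAGCGTCGAGACGAAGACTACCGCTTATCCCGACCTTGTC-3'

Scanning the template, CGCATCA occurs at positions 46–52; this primer anneals to the bottom strand there with its 3' end pointing downstream.
The reverse primer's reverse complement is ATCCCGACCTTGTC, which matches the template at positions 102–115.
The product is the template from position 46 through 115 (70 bp).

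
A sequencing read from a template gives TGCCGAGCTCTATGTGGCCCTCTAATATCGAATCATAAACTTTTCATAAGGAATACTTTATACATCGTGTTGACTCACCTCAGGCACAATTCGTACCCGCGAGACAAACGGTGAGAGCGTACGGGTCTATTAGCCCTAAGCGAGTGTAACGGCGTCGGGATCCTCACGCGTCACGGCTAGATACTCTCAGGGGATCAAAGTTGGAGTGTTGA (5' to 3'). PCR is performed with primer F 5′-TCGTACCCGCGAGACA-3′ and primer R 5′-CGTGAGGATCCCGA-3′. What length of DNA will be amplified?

78 bp

The forward primer matches the template at positions 91–106.
Reverse complement of the reverse primer: TCGGGATCCTCACG. This occurs on the top strand at positions 155–168.
The product runs from position 91 to position 168, so its length is 168 − 91 + 1 = 78 bp.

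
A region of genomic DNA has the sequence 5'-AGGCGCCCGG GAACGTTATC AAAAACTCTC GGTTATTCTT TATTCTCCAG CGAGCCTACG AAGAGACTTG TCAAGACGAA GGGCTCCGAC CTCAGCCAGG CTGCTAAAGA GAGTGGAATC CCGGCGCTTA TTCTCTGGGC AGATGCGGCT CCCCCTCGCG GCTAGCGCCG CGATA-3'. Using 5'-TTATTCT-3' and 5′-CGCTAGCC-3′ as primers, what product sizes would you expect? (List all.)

The forward primer TTATTCT matches the top strand at positions 33–39, 40–46, 128–134.
The reverse primer's reverse complement is GGCTAGCG, matching at positions 160–167.
Each forward site pairs with the reverse site to give a product ending at position 167: sizes 135, 128, 40 bp.

135 bp, 128 bp, 40 bp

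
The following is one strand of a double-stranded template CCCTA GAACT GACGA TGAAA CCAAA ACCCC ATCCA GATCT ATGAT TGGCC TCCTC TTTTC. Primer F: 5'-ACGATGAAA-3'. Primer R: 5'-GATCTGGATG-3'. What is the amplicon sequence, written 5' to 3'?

The forward primer matches the template at positions 12–20.
Taking the reverse complement of GATCTGGATG gives CATCCAGATC, found at positions 30–39 on the template; the primer anneals here to the top strand with its 3' end pointing upstream.
The product is the template from position 12 through 39 (28 bp).

5'-ACGATGAAACCAAAACCCCATCCAGATC-3'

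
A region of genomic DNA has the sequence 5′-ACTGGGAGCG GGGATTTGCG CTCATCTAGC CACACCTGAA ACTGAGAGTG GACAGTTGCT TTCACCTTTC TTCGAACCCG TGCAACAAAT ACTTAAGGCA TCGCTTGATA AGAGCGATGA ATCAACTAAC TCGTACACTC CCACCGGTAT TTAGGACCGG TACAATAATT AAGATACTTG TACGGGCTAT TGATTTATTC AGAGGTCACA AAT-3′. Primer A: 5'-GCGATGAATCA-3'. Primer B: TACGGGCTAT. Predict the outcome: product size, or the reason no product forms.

Primer A (GCGATGAATCA) matches the top strand at positions 114–124 (3' end points downstream).
Primer B (TACGGGCTAT) also matches the top strand directly, at positions 181–190 — its reverse complement ATAGCCCGTA is not present.
Both primers anneal to the bottom strand with 3' ends pointing the same way, so neither can prime synthesis back toward the other.

No product — both primers anneal to the same strand and extend in the same direction.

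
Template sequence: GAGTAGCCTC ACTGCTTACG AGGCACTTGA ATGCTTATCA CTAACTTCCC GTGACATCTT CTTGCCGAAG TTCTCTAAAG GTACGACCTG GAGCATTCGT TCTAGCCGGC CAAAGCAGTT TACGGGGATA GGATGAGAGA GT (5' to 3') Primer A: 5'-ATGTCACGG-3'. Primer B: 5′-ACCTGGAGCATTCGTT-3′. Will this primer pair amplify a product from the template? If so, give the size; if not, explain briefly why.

Primer A (ATGTCACGG) has reverse complement CCGTGACAT, which matches the top strand at positions 49–57; primer A anneals to the top strand there with its 3' end pointing upstream toward position 49.
Primer B (ACCTGGAGCATTCGTT) matches the top strand directly at positions 86–101; it anneals to the bottom strand with its 3' end pointing downstream toward position 101.
The 3' ends diverge (primer A extends toward position 1, primer B toward position 142), so the primers never converge on a shared product.

No product — the primers' 3' ends point away from each other.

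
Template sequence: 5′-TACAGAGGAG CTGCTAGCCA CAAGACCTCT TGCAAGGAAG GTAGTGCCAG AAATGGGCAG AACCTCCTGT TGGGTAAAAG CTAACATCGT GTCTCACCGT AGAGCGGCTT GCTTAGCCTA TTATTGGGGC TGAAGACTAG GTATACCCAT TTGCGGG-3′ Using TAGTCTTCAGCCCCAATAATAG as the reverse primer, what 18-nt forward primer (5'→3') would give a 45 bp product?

The reverse primer's reverse complement CTATTATTGGGGCTGAAGACTA matches the template at positions 118–139, so the product ends at position 139.
A 45 bp product then starts at position 139 − 45 + 1 = 95.
The forward primer is identical to the top strand there: CACCGTAGAGCGGCTTGC.

5'-CACCGTAGAGCGGCTTGC-3'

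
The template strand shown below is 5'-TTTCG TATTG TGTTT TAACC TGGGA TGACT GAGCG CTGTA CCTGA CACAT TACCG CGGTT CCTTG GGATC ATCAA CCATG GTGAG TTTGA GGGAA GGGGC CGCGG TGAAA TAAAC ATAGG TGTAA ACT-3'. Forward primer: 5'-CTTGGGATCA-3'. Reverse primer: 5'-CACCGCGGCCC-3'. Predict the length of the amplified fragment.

46 bp

Scanning the template, CTTGGGATCA occurs at positions 62–71; this primer anneals to the bottom strand there with its 3' end pointing downstream.
The reverse primer's reverse complement is GGGCCGCGGTG, which matches the template at positions 97–107.
Amplicon spans positions 62–107: 46 bp.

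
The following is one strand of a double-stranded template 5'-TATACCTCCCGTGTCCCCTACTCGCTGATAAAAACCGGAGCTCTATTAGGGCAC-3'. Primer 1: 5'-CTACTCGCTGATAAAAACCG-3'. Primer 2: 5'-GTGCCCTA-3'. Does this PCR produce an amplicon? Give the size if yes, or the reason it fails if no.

Primer 1 (CTACTCGCTGATAAAAACCG) matches the top strand at positions 18–37; it acts as a forward primer.
Primer 2's reverse complement is TAGGGCAC, matching the top strand at positions 47–54; it acts as a reverse primer.
The 3' ends face each other across positions 18–54, giving a 37 bp product.

Yes — a 37 bp product.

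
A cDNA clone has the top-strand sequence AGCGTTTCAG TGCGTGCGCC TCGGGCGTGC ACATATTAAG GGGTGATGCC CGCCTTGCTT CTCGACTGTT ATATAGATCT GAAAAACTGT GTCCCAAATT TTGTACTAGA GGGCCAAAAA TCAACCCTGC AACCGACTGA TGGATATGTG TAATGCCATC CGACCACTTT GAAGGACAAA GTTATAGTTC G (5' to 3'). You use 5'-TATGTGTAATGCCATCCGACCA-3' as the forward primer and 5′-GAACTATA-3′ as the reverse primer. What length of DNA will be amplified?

46 bp

Forward primer TATGTGTAATGCCATCCGACCA is found on the top strand at positions 145–166.
Taking the reverse complement of GAACTATA gives TATAGTTC, found at positions 183–190 on the template; the primer anneals here to the top strand with its 3' end pointing upstream.
Amplicon spans positions 145–190: 46 bp.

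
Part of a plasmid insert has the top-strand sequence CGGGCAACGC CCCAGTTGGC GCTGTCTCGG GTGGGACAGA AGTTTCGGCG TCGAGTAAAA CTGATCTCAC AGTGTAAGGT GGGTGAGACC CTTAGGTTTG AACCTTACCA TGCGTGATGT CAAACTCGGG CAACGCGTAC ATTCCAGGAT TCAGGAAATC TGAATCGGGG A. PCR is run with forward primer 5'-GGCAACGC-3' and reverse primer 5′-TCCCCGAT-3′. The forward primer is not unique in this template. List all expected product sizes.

The forward primer GGCAACGC matches the top strand at positions 3–10, 129–136.
The reverse primer's reverse complement is ATCGGGGA, matching at positions 164–171.
Each forward site pairs with the reverse site to give a product ending at position 171: sizes 169, 43 bp.

169 bp, 43 bp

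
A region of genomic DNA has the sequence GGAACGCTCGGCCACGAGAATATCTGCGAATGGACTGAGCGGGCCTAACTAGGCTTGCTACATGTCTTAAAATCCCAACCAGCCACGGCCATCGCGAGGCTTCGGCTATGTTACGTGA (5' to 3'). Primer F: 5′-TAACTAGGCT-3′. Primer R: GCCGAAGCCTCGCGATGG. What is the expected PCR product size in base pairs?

61 bp

The forward primer matches the template at positions 46–55.
Taking the reverse complement of GCCGAAGCCTCGCGATGG gives CCATCGCGAGGCTTCGGC, found at positions 89–106 on the template; the primer anneals here to the top strand with its 3' end pointing upstream.
Product length = (reverse-primer end) − (forward-primer start) + 1 = 106 − 46 + 1 = 61 bp.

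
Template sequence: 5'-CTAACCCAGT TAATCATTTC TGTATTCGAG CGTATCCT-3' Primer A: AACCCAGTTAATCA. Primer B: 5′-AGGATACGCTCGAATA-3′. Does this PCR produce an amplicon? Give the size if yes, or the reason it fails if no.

Yes — a 36 bp product.

Primer A (AACCCAGTTAATCA) matches the top strand at positions 3–16; it acts as a forward primer.
Primer B's reverse complement is TATTCGAGCGTATCCT, matching the top strand at positions 23–38; it acts as a reverse primer.
The 3' ends face each other across positions 3–38, giving a 36 bp product.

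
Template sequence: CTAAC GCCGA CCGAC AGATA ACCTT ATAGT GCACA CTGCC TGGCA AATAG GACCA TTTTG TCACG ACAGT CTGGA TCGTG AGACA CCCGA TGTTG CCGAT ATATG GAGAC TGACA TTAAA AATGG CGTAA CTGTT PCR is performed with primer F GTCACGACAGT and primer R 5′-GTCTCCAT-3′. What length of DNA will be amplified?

The forward primer matches the template at positions 60–70.
The reverse primer's reverse complement is ATGGAGAC, which matches the template at positions 103–110.
Product length = (reverse-primer end) − (forward-primer start) + 1 = 110 − 60 + 1 = 51 bp.

51 bp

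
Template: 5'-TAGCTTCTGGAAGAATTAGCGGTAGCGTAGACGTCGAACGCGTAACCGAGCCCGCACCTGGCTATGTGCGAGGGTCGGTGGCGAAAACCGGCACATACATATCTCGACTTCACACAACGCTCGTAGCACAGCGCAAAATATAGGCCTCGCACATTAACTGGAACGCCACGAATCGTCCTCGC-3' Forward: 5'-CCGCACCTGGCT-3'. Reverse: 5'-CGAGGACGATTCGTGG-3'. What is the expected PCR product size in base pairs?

130 bp

Forward primer CCGCACCTGGCT is found on the top strand at positions 52–63.
Taking the reverse complement of CGAGGACGATTCGTGG gives CCACGAATCGTCCTCG, found at positions 166–181 on the template; the primer anneals here to the top strand with its 3' end pointing upstream.
Amplicon spans positions 52–181: 130 bp.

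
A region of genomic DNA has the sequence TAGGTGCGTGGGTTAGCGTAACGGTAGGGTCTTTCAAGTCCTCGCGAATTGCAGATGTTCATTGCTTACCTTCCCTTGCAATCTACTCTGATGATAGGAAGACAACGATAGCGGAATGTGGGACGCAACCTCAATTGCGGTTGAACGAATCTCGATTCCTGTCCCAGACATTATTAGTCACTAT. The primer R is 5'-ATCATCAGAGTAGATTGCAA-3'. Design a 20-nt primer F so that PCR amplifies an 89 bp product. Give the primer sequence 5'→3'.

5'-CGTGGGTTAGCGTAACGGTA-3'

The reverse primer's reverse complement TTGCAATCTACTCTGATGAT matches the template at positions 76–95, so the product ends at position 95.
An 89 bp product then starts at position 95 − 89 + 1 = 7.
The forward primer is identical to the top strand there: CGTGGGTTAGCGTAACGGTA.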